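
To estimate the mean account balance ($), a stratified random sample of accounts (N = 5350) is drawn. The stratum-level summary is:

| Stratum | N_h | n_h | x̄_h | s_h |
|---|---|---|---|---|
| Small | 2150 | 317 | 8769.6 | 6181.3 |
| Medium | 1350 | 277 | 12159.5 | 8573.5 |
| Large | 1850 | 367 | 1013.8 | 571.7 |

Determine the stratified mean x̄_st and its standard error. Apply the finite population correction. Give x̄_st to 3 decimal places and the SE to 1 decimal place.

x̄_st = Σ W_h x̄_h = (2150·8769.6 + 1350·12159.5 + 1850·1013.8)/5350 = 6943.08318
V̂(x̄_st) = Σ W_h² (1 − n_h/N_h) s_h²/n_h, with W_h = N_h/N and N = 5350:
  stratum Small: (2150/5350)²·(1 − 317/2150)·6181.3²/317 = 16595.6
  stratum Medium: (1350/5350)²·(1 − 277/1350)·8573.5²/277 = 13429.6
  stratum Large: (1850/5350)²·(1 − 367/1850)·571.7²/367 = 85.3642
V̂(x̄_st) = 30110.6
SE(x̄_st) = √30110.6 = 173.524

x̄_st ≈ 6943.083, SE ≈ 173.5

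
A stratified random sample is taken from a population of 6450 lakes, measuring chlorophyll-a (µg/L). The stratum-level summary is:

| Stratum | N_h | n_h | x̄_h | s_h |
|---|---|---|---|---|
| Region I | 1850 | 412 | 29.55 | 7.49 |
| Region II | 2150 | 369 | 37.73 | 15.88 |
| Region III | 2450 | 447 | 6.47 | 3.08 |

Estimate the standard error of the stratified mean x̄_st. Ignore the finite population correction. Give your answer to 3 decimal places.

V̂(x̄_st) = Σ W_h² s_h²/n_h, with W_h = N_h/N and N = 6450:
  stratum Region I: (1850/6450)²·7.49²/412 = 0.0112019
  stratum Region II: (2150/6450)²·15.88²/369 = 0.0759333
  stratum Region III: (2450/6450)²·3.08²/447 = 0.00306201
V̂(x̄_st) = 0.0901972
SE(x̄_st) = √0.0901972 = 0.300328

SE(x̄_st) ≈ 0.300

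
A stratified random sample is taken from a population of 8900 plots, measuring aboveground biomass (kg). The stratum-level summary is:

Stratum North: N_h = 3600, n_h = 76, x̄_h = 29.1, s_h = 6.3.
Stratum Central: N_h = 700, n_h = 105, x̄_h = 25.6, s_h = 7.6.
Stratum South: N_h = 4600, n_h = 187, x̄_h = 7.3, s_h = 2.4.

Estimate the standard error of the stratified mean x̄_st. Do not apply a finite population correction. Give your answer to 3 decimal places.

SE(x̄_st) ≈ 0.312

V̂(x̄_st) = Σ W_h² s_h²/n_h, with W_h = N_h/N and N = 8900:
  stratum North: (3600/8900)²·6.3²/76 = 0.0854461
  stratum Central: (700/8900)²·7.6²/105 = 0.00340294
  stratum South: (4600/8900)²·2.4²/187 = 0.00822842
V̂(x̄_st) = 0.0970775
SE(x̄_st) = √0.0970775 = 0.311573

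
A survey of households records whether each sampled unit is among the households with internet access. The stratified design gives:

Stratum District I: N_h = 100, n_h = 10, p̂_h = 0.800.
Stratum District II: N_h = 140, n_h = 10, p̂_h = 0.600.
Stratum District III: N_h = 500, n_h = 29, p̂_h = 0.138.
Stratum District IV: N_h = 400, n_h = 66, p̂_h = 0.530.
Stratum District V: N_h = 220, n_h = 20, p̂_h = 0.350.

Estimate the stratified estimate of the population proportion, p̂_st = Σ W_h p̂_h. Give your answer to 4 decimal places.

N = 1360; stratum weights W_h = N_h/N.
p̂_st = Σ W_h p̂_h = (100·0.800 + 140·0.600 + 500·0.138 + 400·0.530 + 220·0.350)/1360 = 0.38382

p̂_st ≈ 0.3838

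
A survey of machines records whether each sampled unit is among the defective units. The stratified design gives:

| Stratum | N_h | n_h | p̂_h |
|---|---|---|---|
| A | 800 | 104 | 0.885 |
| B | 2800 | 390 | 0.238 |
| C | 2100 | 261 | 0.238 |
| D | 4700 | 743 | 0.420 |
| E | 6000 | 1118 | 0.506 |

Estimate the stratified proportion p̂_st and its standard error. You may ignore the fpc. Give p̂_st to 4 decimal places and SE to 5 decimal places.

p̂_st ≈ 0.4198, SE ≈ 0.00918

N = 16400; stratum weights W_h = N_h/N.
p̂_st = Σ W_h p̂_h = (800·0.885 + 2800·0.238 + 2100·0.238 + 4700·0.420 + 6000·0.506)/16400 = 0.41977
V̂(p̂_st) = Σ W_h² p̂_h(1−p̂_h)/(n_h−1):
  stratum A: (800/16400)²·0.885·0.115/103 = 2.35124e-06
  stratum B: (2800/16400)²·0.238·0.762/389 = 1.35897e-05
  stratum C: (2100/16400)²·0.238·0.762/260 = 1.14369e-05
  stratum D: (4700/16400)²·0.420·0.580/742 = 2.69638e-05
  stratum E: (6000/16400)²·0.506·0.494/1117 = 2.99529e-05
V̂(p̂_st) = 8.42946e-05; SE = √V̂ = 0.00918121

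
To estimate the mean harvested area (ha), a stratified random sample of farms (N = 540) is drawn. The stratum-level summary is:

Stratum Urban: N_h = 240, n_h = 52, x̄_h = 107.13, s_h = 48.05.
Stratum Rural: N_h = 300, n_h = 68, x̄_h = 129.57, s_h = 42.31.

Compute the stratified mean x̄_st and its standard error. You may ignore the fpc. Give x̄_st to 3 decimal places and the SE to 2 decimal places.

x̄_st = Σ W_h x̄_h = (240·107.13 + 300·129.57)/540 = 119.59667
V̂(x̄_st) = Σ W_h² s_h²/n_h, with W_h = N_h/N and N = 540:
  stratum Urban: (240/540)²·48.05²/52 = 8.77038
  stratum Rural: (300/540)²·42.31²/68 = 8.12516
V̂(x̄_st) = 16.8955
SE(x̄_st) = √16.8955 = 4.11042

x̄_st ≈ 119.597, SE ≈ 4.11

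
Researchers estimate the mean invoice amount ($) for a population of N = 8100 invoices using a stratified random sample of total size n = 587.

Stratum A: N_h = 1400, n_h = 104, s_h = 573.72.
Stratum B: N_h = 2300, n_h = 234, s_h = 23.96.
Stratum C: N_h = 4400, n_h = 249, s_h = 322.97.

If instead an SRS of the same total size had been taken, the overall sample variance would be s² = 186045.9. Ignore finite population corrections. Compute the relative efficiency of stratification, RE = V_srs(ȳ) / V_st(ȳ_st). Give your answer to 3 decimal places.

V̂(ȳ_st) = Σ W_h² s_h²/n_h, with W_h = N_h/N and N = 8100:
  stratum A: (1400/8100)²·573.72²/104 = 94.5481
  stratum B: (2300/8100)²·23.96²/234 = 0.197808
  stratum C: (4400/8100)²·322.97²/249 = 123.612
V_st = 218.358
V_srs = s²/n = 186045.9/587 = 316.944
Relative efficiency = V_srs / V_st = 316.944/218.358 = 1.4515

RE ≈ 1.451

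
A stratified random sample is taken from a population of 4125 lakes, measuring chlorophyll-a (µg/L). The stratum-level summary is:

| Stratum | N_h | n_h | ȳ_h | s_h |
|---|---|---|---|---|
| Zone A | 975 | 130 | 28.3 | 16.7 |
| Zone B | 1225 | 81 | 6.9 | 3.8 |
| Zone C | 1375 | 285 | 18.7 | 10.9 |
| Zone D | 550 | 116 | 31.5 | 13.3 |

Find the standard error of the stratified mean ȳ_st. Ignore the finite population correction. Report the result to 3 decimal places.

SE(ȳ_st) ≈ 0.457

V̂(ȳ_st) = Σ W_h² s_h²/n_h, with W_h = N_h/N and N = 4125:
  stratum Zone A: (975/4125)²·16.7²/130 = 0.119854
  stratum Zone B: (1225/4125)²·3.8²/81 = 0.015722
  stratum Zone C: (1375/4125)²·10.9²/285 = 0.0463197
  stratum Zone D: (550/4125)²·13.3²/116 = 0.0271096
V̂(ȳ_st) = 0.209005
SE(ȳ_st) = √0.209005 = 0.45717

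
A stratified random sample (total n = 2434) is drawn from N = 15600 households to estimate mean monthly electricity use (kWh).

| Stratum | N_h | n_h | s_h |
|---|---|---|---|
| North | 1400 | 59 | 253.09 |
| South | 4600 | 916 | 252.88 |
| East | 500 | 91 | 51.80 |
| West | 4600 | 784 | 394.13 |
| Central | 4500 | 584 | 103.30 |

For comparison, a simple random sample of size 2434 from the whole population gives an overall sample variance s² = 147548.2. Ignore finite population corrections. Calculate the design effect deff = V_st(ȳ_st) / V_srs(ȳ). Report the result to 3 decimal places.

V̂(ȳ_st) = Σ W_h² s_h²/n_h, with W_h = N_h/N and N = 15600:
  stratum North: (1400/15600)²·253.09²/59 = 8.74389
  stratum South: (4600/15600)²·252.88²/916 = 6.07016
  stratum East: (500/15600)²·51.80²/91 = 0.0302907
  stratum West: (4600/15600)²·394.13²/784 = 17.2278
  stratum Central: (4500/15600)²·103.30²/584 = 1.52042
V_st = 33.5925
V_srs = s²/n = 147548.2/2434 = 60.6196
deff = V_st / V_srs = 33.5925/60.6196 = 0.5542

deff ≈ 0.554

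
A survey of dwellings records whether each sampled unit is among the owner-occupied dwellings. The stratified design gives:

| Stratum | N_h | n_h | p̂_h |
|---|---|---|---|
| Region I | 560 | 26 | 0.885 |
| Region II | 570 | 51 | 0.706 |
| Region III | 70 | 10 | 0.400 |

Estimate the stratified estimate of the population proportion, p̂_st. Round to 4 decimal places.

p̂_st ≈ 0.7717

N = 1200; stratum weights W_h = N_h/N.
p̂_st = Σ W_h p̂_h = (560·0.885 + 570·0.706 + 70·0.400)/1200 = 0.77168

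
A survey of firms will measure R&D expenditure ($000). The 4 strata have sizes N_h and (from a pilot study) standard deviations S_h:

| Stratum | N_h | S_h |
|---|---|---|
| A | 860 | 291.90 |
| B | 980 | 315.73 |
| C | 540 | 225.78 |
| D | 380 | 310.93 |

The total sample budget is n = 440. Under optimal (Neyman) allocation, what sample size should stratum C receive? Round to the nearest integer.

67

Neyman allocation: n_h = n · N_h S_h / Σ N_i S_i, with n = 440.
  stratum A: N_h·S_h = 860·291.90 = 251034.00
  stratum B: N_h·S_h = 980·315.73 = 309415.40
  stratum C: N_h·S_h = 540·225.78 = 121921.20
  stratum D: N_h·S_h = 380·310.93 = 118153.40
Σ N_h S_h = 800524.00
n for stratum C = 440·121921.20/800524.00 = 67.013 → 67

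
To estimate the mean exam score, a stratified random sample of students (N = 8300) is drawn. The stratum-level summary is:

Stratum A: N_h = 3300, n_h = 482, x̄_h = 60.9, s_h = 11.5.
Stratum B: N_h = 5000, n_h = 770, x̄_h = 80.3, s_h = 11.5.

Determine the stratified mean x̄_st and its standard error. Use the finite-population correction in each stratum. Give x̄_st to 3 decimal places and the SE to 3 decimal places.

x̄_st = Σ W_h x̄_h = (3300·60.9 + 5000·80.3)/8300 = 72.58675
V̂(x̄_st) = Σ W_h² (1 − n_h/N_h) s_h²/n_h, with W_h = N_h/N and N = 8300:
  stratum A: (3300/8300)²·(1 − 482/3300)·11.5²/482 = 0.037038
  stratum B: (5000/8300)²·(1 − 770/5000)·11.5²/770 = 0.0527302
V̂(x̄_st) = 0.0897682
SE(x̄_st) = √0.0897682 = 0.299613

x̄_st ≈ 72.587, SE ≈ 0.300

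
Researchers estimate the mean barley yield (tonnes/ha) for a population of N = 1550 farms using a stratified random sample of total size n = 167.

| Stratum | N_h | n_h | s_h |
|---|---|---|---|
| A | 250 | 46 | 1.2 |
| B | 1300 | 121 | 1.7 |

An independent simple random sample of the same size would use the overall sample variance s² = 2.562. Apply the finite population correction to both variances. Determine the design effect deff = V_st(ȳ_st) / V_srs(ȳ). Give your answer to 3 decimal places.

V̂(ȳ_st) = Σ W_h² (1 − n_h/N_h) s_h²/n_h, with W_h = N_h/N and N = 1550:
  stratum A: (250/1550)²·(1 − 46/250)·1.2²/46 = 0.000664525
  stratum B: (1300/1550)²·(1 − 121/1300)·1.7²/121 = 0.0152372
V_st = 0.0159018
V_srs = (1 − 167/1550)·2.562/167 = 0.0136884
deff = V_st / V_srs = 0.0159018/0.0136884 = 1.1617

deff ≈ 1.162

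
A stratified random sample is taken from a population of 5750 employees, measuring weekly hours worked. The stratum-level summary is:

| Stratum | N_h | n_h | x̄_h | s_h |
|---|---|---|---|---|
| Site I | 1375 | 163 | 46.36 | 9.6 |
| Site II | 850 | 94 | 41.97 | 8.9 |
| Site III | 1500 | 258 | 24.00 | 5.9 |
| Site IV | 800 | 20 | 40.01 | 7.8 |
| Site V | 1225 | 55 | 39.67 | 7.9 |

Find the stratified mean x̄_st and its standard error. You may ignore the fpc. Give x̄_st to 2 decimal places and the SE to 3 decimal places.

x̄_st = Σ W_h x̄_h = (1375·46.36 + 850·41.97 + 1500·24.00 + 800·40.01 + 1225·39.67)/5750 = 37.56926
V̂(x̄_st) = Σ W_h² s_h²/n_h, with W_h = N_h/N and N = 5750:
  stratum Site I: (1375/5750)²·9.6²/163 = 0.0323314
  stratum Site II: (850/5750)²·8.9²/94 = 0.0184143
  stratum Site III: (1500/5750)²·5.9²/258 = 0.00918187
  stratum Site IV: (800/5750)²·7.8²/20 = 0.0588848
  stratum Site V: (1225/5750)²·7.9²/55 = 0.0515025
V̂(x̄_st) = 0.170315
SE(x̄_st) = √0.170315 = 0.412692

x̄_st ≈ 37.57, SE ≈ 0.413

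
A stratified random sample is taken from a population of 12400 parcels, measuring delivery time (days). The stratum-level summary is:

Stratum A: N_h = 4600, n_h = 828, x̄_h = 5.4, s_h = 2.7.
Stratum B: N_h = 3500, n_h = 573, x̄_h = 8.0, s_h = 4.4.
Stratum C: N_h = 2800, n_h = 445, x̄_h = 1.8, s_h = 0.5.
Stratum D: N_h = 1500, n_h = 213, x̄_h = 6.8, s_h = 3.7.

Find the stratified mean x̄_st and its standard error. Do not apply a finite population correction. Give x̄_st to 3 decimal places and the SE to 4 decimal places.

x̄_st ≈ 5.490, SE ≈ 0.0698

x̄_st = Σ W_h x̄_h = (4600·5.4 + 3500·8.0 + 2800·1.8 + 1500·6.8)/12400 = 5.49032
V̂(x̄_st) = Σ W_h² s_h²/n_h, with W_h = N_h/N and N = 12400:
  stratum A: (4600/12400)²·2.7²/828 = 0.00121163
  stratum B: (3500/12400)²·4.4²/573 = 0.0026918
  stratum C: (2800/12400)²·0.5²/445 = 2.86453e-05
  stratum D: (1500/12400)²·3.7²/213 = 0.000940509
V̂(x̄_st) = 0.00487259
SE(x̄_st) = √0.00487259 = 0.0698039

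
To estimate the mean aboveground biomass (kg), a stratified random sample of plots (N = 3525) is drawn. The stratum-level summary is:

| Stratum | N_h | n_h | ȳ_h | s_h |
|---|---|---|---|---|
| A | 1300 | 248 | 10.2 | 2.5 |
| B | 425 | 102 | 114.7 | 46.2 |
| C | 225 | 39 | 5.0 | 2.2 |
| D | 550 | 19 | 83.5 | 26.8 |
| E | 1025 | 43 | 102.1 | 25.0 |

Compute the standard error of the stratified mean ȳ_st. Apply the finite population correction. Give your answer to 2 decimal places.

SE(ȳ_st) ≈ 1.52

V̂(ȳ_st) = Σ W_h² (1 − n_h/N_h) s_h²/n_h, with W_h = N_h/N and N = 3525:
  stratum A: (1300/3525)²·(1 − 248/1300)·2.5²/248 = 0.00277376
  stratum B: (425/3525)²·(1 − 102/425)·46.2²/102 = 0.231184
  stratum C: (225/3525)²·(1 − 39/225)·2.2²/39 = 0.000417982
  stratum D: (550/3525)²·(1 − 19/550)·26.8²/19 = 0.888495
  stratum E: (1025/3525)²·(1 − 43/1025)·25.0²/43 = 1.17741
V̂(ȳ_st) = 2.30028
SE(ȳ_st) = √2.30028 = 1.51667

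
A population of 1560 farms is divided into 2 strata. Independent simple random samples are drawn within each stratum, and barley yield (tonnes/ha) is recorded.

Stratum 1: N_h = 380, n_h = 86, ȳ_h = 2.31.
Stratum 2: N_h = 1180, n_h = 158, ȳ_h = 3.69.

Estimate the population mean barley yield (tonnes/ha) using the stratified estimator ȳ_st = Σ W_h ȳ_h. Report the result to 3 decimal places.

ȳ_st ≈ 3.354

N = Σ N_h = 1560. Stratum weights W_h = N_h/N.
ȳ_st = (380·2.31 + 1180·3.69) / 1560 = 3.35385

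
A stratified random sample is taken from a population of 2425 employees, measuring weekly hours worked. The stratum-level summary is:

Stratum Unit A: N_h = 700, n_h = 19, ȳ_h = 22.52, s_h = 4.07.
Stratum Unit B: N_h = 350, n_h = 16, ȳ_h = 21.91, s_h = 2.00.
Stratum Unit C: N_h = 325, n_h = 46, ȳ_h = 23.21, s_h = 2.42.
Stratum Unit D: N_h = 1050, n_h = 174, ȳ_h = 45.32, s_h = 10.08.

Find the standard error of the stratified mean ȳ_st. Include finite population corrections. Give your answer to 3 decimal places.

V̂(ȳ_st) = Σ W_h² (1 − n_h/N_h) s_h²/n_h, with W_h = N_h/N and N = 2425:
  stratum Unit A: (700/2425)²·(1 − 19/700)·4.07²/19 = 0.0706735
  stratum Unit B: (350/2425)²·(1 − 16/350)·2.00²/16 = 0.00496971
  stratum Unit C: (325/2425)²·(1 − 46/325)·2.42²/46 = 0.00196308
  stratum Unit D: (1050/2425)²·(1 − 174/1050)·10.08²/174 = 0.0913359
V̂(ȳ_st) = 0.168942
SE(ȳ_st) = √0.168942 = 0.411026

SE(ȳ_st) ≈ 0.411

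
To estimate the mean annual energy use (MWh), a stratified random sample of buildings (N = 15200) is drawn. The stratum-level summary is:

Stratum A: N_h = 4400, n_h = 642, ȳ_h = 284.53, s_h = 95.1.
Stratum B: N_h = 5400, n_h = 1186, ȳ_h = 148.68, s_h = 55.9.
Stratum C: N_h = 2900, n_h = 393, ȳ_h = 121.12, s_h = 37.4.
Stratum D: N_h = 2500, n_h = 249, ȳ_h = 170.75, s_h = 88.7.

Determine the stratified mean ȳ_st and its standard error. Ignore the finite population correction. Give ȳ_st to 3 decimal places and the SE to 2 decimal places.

ȳ_st ≈ 186.377, SE ≈ 1.58

ȳ_st = Σ W_h ȳ_h = (4400·284.53 + 5400·148.68 + 2900·121.12 + 2500·170.75)/15200 = 186.37678
V̂(ȳ_st) = Σ W_h² s_h²/n_h, with W_h = N_h/N and N = 15200:
  stratum A: (4400/15200)²·95.1²/642 = 1.18044
  stratum B: (5400/15200)²·55.9²/1186 = 0.332536
  stratum C: (2900/15200)²·37.4²/393 = 0.129557
  stratum D: (2500/15200)²·88.7²/249 = 0.854753
V̂(ȳ_st) = 2.49729
SE(ȳ_st) = √2.49729 = 1.58028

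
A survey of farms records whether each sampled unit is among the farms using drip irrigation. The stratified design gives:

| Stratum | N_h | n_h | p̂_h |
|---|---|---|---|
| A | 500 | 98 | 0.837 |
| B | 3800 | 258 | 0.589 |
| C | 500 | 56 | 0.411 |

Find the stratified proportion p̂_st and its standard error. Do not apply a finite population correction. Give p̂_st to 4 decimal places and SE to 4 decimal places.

N = 4800; stratum weights W_h = N_h/N.
p̂_st = Σ W_h p̂_h = (500·0.837 + 3800·0.589 + 500·0.411)/4800 = 0.59629
V̂(p̂_st) = Σ W_h² p̂_h(1−p̂_h)/(n_h−1):
  stratum A: (500/4800)²·0.837·0.163/97 = 1.52616e-05
  stratum B: (3800/4800)²·0.589·0.411/257 = 0.000590349
  stratum C: (500/4800)²·0.411·0.589/55 = 4.77586e-05
V̂(p̂_st) = 0.000653369; SE = √V̂ = 0.0255611

p̂_st ≈ 0.5963, SE ≈ 0.0256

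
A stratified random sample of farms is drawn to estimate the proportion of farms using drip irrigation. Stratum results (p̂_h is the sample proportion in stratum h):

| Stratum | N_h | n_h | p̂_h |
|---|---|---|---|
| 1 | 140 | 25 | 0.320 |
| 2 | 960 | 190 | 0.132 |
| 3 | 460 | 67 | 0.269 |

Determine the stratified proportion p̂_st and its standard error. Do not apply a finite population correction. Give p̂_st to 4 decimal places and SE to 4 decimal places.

N = 1560; stratum weights W_h = N_h/N.
p̂_st = Σ W_h p̂_h = (140·0.320 + 960·0.132 + 460·0.269)/1560 = 0.18927
V̂(p̂_st) = Σ W_h² p̂_h(1−p̂_h)/(n_h−1):
  stratum 1: (140/1560)²·0.320·0.680/24 = 7.30221e-05
  stratum 2: (960/1560)²·0.132·0.868/189 = 0.000229575
  stratum 3: (460/1560)²·0.269·0.731/66 = 0.000259055
V̂(p̂_st) = 0.000561653; SE = √V̂ = 0.0236992

p̂_st ≈ 0.1893, SE ≈ 0.0237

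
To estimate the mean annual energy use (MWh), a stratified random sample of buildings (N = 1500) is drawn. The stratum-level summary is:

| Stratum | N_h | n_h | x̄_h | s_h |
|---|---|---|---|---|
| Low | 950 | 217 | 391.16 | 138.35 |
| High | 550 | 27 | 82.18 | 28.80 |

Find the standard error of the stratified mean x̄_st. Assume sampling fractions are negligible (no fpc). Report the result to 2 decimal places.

SE(x̄_st) ≈ 6.29

V̂(x̄_st) = Σ W_h² s_h²/n_h, with W_h = N_h/N and N = 1500:
  stratum Low: (950/1500)²·138.35²/217 = 35.3804
  stratum High: (550/1500)²·28.80²/27 = 4.13013
V̂(x̄_st) = 39.5106
SE(x̄_st) = √39.5106 = 6.28574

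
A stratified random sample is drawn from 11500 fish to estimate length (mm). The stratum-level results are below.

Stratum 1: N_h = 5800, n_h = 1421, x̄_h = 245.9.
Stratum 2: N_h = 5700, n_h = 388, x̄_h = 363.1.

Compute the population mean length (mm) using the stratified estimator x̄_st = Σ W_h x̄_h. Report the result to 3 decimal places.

x̄_st ≈ 303.990

N = Σ N_h = 11500. Stratum weights W_h = N_h/N.
x̄_st = (5800·245.9 + 5700·363.1) / 11500 = 303.99043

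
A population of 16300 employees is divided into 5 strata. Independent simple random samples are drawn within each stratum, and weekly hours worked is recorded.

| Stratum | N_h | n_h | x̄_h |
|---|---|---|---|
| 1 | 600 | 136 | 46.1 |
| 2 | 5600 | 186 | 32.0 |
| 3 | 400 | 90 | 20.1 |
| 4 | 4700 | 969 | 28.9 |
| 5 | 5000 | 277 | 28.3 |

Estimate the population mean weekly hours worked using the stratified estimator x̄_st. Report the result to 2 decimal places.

N = Σ N_h = 16300. Stratum weights W_h = N_h/N.
x̄_st = (600·46.1 + 5600·32.0 + 400·20.1 + 4700·28.9 + 5000·28.3) / 16300 = 30.1982

x̄_st ≈ 30.20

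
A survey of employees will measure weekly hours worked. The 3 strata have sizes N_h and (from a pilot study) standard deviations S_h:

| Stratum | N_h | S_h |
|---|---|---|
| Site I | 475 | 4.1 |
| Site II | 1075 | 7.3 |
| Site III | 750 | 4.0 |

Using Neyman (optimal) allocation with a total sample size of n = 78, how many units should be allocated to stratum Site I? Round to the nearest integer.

Neyman allocation: n_h = n · N_h S_h / Σ N_i S_i, with n = 78.
  stratum Site I: N_h·S_h = 475·4.1 = 1947.50
  stratum Site II: N_h·S_h = 1075·7.3 = 7847.50
  stratum Site III: N_h·S_h = 750·4.0 = 3000.00
Σ N_h S_h = 12795.00
n for stratum Site I = 78·1947.50/12795.00 = 11.872 → 12

12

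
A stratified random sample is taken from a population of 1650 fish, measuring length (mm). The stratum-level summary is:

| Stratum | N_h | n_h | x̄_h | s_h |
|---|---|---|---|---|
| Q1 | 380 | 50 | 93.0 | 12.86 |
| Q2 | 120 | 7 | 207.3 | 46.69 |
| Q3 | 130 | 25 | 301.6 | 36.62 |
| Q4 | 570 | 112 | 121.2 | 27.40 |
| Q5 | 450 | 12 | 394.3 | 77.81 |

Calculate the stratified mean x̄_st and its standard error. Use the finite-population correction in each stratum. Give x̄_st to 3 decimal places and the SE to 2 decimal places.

x̄_st = Σ W_h x̄_h = (380·93.0 + 120·207.3 + 130·301.6 + 570·121.2 + 450·394.3)/1650 = 209.66242
V̂(x̄_st) = Σ W_h² (1 − n_h/N_h) s_h²/n_h, with W_h = N_h/N and N = 1650:
  stratum Q1: (380/1650)²·(1 − 50/380)·12.86²/50 = 0.15235
  stratum Q2: (120/1650)²·(1 − 7/120)·46.69²/7 = 1.55111
  stratum Q3: (130/1650)²·(1 − 25/130)·36.62²/25 = 0.268944
  stratum Q4: (570/1650)²·(1 − 112/570)·27.40²/112 = 0.64277
  stratum Q5: (450/1650)²·(1 − 12/450)·77.81²/12 = 36.5265
V̂(x̄_st) = 39.1417
SE(x̄_st) = √39.1417 = 6.25633

x̄_st ≈ 209.662, SE ≈ 6.26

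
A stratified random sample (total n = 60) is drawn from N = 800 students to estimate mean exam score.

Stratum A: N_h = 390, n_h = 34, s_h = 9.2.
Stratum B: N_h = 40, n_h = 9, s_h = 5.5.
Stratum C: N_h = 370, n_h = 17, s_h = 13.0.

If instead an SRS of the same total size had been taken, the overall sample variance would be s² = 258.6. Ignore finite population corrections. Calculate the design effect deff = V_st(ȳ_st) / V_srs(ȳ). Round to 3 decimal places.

deff ≈ 0.633

V̂(ȳ_st) = Σ W_h² s_h²/n_h, with W_h = N_h/N and N = 800:
  stratum A: (390/800)²·9.2²/34 = 0.591624
  stratum B: (40/800)²·5.5²/9 = 0.00840278
  stratum C: (370/800)²·13.0²/17 = 2.12648
V_st = 2.72651
V_srs = s²/n = 258.6/60 = 4.31
deff = V_st / V_srs = 2.72651/4.31 = 0.6326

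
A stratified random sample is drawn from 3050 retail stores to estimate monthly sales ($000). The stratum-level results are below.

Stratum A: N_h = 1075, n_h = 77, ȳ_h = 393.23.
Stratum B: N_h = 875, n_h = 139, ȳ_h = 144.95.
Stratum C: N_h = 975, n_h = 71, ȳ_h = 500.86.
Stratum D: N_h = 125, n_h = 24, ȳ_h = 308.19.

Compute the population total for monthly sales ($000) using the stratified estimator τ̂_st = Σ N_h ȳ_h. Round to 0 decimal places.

τ̂_st = Σ N_h ȳ_h = 1075·393.23 + 875·144.95 + 975·500.86 + 125·308.19 = 1076416

τ̂_st ≈ 1076416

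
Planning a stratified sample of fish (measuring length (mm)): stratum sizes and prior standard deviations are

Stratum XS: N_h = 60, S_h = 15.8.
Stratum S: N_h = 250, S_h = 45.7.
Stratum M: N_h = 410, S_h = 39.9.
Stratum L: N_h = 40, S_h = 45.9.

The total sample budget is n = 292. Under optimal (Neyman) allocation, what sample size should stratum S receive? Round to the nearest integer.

Neyman allocation: n_h = n · N_h S_h / Σ N_i S_i, with n = 292.
  stratum XS: N_h·S_h = 60·15.8 = 948.00
  stratum S: N_h·S_h = 250·45.7 = 11425.00
  stratum M: N_h·S_h = 410·39.9 = 16359.00
  stratum L: N_h·S_h = 40·45.9 = 1836.00
Σ N_h S_h = 30568.00
n for stratum S = 292·11425.00/30568.00 = 109.137 → 109

109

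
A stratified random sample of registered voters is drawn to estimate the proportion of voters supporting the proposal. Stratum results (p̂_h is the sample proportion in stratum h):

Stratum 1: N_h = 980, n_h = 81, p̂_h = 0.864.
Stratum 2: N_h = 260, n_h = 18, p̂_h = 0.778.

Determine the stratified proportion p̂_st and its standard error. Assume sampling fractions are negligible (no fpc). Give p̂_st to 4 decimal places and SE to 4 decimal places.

p̂_st ≈ 0.8460, SE ≈ 0.0369

N = 1240; stratum weights W_h = N_h/N.
p̂_st = Σ W_h p̂_h = (980·0.864 + 260·0.778)/1240 = 0.84597
V̂(p̂_st) = Σ W_h² p̂_h(1−p̂_h)/(n_h−1):
  stratum 1: (980/1240)²·0.864·0.136/80 = 0.000917427
  stratum 2: (260/1240)²·0.778·0.222/17 = 0.00044667
V̂(p̂_st) = 0.0013641; SE = √V̂ = 0.0369337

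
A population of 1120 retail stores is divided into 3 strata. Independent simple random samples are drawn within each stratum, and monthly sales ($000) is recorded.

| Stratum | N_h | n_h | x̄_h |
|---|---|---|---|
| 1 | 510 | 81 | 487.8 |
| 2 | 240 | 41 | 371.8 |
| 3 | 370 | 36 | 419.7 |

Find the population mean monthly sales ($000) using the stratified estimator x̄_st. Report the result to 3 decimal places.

x̄_st ≈ 440.446

N = Σ N_h = 1120. Stratum weights W_h = N_h/N.
x̄_st = (510·487.8 + 240·371.8 + 370·419.7) / 1120 = 440.44554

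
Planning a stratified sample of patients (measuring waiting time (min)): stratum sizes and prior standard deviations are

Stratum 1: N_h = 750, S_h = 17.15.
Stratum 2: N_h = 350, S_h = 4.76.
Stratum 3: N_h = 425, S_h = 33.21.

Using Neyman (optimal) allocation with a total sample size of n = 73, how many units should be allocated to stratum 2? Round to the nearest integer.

Neyman allocation: n_h = n · N_h S_h / Σ N_i S_i, with n = 73.
  stratum 1: N_h·S_h = 750·17.15 = 12862.50
  stratum 2: N_h·S_h = 350·4.76 = 1666.00
  stratum 3: N_h·S_h = 425·33.21 = 14114.25
Σ N_h S_h = 28642.75
n for stratum 2 = 73·1666.00/28642.75 = 4.246 → 4

4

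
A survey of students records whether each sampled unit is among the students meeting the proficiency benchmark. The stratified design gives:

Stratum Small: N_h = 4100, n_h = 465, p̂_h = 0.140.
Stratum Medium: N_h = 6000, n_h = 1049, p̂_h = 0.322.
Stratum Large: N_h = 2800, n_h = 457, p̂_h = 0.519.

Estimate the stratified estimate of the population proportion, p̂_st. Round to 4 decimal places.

p̂_st ≈ 0.3069

N = 12900; stratum weights W_h = N_h/N.
p̂_st = Σ W_h p̂_h = (4100·0.140 + 6000·0.322 + 2800·0.519)/12900 = 0.30691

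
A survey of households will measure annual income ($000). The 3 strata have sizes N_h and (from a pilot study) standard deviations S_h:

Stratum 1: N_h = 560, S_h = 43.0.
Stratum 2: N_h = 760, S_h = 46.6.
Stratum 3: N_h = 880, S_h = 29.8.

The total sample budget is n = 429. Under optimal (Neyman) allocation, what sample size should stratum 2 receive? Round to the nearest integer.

177

Neyman allocation: n_h = n · N_h S_h / Σ N_i S_i, with n = 429.
  stratum 1: N_h·S_h = 560·43.0 = 24080.00
  stratum 2: N_h·S_h = 760·46.6 = 35416.00
  stratum 3: N_h·S_h = 880·29.8 = 26224.00
Σ N_h S_h = 85720.00
n for stratum 2 = 429·35416.00/85720.00 = 177.245 → 177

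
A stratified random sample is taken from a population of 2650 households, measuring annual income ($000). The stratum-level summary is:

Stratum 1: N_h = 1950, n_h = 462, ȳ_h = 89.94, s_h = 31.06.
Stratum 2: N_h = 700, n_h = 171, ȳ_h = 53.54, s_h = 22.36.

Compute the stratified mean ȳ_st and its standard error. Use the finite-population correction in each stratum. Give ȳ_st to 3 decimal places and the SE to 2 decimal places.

ȳ_st ≈ 80.325, SE ≈ 1.01

ȳ_st = Σ W_h ȳ_h = (1950·89.94 + 700·53.54)/2650 = 80.32491
V̂(ȳ_st) = Σ W_h² (1 − n_h/N_h) s_h²/n_h, with W_h = N_h/N and N = 2650:
  stratum 1: (1950/2650)²·(1 − 462/1950)·31.06²/462 = 0.862793
  stratum 2: (700/2650)²·(1 − 171/700)·22.36²/171 = 0.154173
V̂(ȳ_st) = 1.01697
SE(ȳ_st) = √1.01697 = 1.00845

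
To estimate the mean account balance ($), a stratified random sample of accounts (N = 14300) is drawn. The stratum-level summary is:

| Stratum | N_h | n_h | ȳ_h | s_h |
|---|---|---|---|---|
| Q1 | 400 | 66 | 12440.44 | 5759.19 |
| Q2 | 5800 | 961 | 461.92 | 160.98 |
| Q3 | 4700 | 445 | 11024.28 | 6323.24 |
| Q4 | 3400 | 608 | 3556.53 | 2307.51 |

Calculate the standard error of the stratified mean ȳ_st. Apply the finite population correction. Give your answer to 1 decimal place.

V̂(ȳ_st) = Σ W_h² (1 − n_h/N_h) s_h²/n_h, with W_h = N_h/N and N = 14300:
  stratum Q1: (400/14300)²·(1 − 66/400)·5759.19²/66 = 328.332
  stratum Q2: (5800/14300)²·(1 − 961/5800)·160.98²/961 = 3.70111
  stratum Q3: (4700/14300)²·(1 − 445/4700)·6323.24²/445 = 8787.08
  stratum Q4: (3400/14300)²·(1 − 608/3400)·2307.51²/608 = 406.542
V̂(ȳ_st) = 9525.66
SE(ȳ_st) = √9525.66 = 97.5995

SE(ȳ_st) ≈ 97.6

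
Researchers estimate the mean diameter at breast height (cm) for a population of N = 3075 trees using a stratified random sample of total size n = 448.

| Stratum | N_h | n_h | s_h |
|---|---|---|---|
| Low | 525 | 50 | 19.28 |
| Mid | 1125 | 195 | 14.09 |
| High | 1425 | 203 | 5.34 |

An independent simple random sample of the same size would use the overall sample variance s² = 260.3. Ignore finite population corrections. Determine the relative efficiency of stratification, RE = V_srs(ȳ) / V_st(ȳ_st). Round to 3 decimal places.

RE ≈ 1.516

V̂(ȳ_st) = Σ W_h² s_h²/n_h, with W_h = N_h/N and N = 3075:
  stratum Low: (525/3075)²·19.28²/50 = 0.216707
  stratum Mid: (1125/3075)²·14.09²/195 = 0.136271
  stratum High: (1425/3075)²·5.34²/203 = 0.0301666
V_st = 0.383144
V_srs = s²/n = 260.3/448 = 0.581027
Relative efficiency = V_srs / V_st = 0.581027/0.383144 = 1.5165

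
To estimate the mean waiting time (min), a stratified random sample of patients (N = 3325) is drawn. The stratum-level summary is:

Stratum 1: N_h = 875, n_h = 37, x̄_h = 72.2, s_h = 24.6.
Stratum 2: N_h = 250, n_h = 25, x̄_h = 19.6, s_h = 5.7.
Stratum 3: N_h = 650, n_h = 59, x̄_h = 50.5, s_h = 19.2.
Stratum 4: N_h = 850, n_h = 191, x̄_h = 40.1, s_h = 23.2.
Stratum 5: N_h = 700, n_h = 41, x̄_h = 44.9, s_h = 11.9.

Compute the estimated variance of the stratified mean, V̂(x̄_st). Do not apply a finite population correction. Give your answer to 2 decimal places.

V̂(x̄_st) = Σ W_h² s_h²/n_h, with W_h = N_h/N and N = 3325:
  stratum 1: (875/3325)²·24.6²/37 = 1.13266
  stratum 2: (250/3325)²·5.7²/25 = 0.00734694
  stratum 3: (650/3325)²·19.2²/59 = 0.238778
  stratum 4: (850/3325)²·23.2²/191 = 0.184161
  stratum 5: (700/3325)²·11.9²/41 = 0.153082
V̂(x̄_st) = 1.71603

V̂(x̄_st) ≈ 1.72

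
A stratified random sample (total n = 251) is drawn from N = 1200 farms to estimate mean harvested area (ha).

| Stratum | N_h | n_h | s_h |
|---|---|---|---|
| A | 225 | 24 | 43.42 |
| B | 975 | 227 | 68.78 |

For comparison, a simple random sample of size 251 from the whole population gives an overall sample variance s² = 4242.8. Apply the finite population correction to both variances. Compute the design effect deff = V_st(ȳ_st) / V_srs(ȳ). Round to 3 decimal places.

V̂(ȳ_st) = Σ W_h² (1 − n_h/N_h) s_h²/n_h, with W_h = N_h/N and N = 1200:
  stratum A: (225/1200)²·(1 − 24/225)·43.42²/24 = 2.46709
  stratum B: (975/1200)²·(1 − 227/975)·68.78²/227 = 10.5546
V_st = 13.0217
V_srs = (1 − 251/1200)·4242.8/251 = 13.3679
deff = V_st / V_srs = 13.0217/13.3679 = 0.9741

deff ≈ 0.974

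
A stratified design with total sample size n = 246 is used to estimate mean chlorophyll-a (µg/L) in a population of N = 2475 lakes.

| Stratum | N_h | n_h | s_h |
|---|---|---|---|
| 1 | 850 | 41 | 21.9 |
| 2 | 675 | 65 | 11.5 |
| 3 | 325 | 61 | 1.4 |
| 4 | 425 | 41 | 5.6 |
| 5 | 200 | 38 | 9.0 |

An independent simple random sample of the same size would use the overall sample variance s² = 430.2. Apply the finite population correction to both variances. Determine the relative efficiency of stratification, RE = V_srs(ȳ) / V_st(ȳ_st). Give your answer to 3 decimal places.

RE ≈ 1.063

V̂(ȳ_st) = Σ W_h² (1 − n_h/N_h) s_h²/n_h, with W_h = N_h/N and N = 2475:
  stratum 1: (850/2475)²·(1 − 41/850)·21.9²/41 = 1.31317
  stratum 2: (675/2475)²·(1 − 65/675)·11.5²/65 = 0.136762
  stratum 3: (325/2475)²·(1 − 61/325)·1.4²/61 = 0.000450052
  stratum 4: (425/2475)²·(1 − 41/425)·5.6²/41 = 0.020378
  stratum 5: (200/2475)²·(1 − 38/200)·9.0²/38 = 0.0112745
V_st = 1.48204
V_srs = (1 − 246/2475)·430.2/246 = 1.57496
Relative efficiency = V_srs / V_st = 1.57496/1.48204 = 1.0627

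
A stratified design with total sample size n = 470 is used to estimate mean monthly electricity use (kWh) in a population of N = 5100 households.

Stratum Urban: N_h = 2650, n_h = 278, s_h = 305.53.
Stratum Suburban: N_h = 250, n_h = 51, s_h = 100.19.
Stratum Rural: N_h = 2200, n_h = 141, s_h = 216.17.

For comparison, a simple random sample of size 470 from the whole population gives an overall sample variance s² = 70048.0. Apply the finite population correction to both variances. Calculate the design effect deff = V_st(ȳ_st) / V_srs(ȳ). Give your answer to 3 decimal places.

deff ≈ 1.029

V̂(ȳ_st) = Σ W_h² (1 − n_h/N_h) s_h²/n_h, with W_h = N_h/N and N = 5100:
  stratum Urban: (2650/5100)²·(1 − 278/2650)·305.53²/278 = 81.149
  stratum Suburban: (250/5100)²·(1 − 51/250)·100.19²/51 = 0.376471
  stratum Rural: (2200/5100)²·(1 − 141/2200)·216.17²/141 = 57.7179
V_st = 139.243
V_srs = (1 − 470/5100)·70048.0/470 = 135.303
deff = V_st / V_srs = 139.243/135.303 = 1.0291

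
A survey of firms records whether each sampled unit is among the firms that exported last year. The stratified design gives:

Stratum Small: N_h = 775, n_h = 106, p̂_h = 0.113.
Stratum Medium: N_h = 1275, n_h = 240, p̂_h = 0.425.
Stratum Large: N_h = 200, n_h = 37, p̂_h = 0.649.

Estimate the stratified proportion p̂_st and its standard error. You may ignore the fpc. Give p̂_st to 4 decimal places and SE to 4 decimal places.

p̂_st ≈ 0.3374, SE ≈ 0.0222

N = 2250; stratum weights W_h = N_h/N.
p̂_st = Σ W_h p̂_h = (775·0.113 + 1275·0.425 + 200·0.649)/2250 = 0.33744
V̂(p̂_st) = Σ W_h² p̂_h(1−p̂_h)/(n_h−1):
  stratum Small: (775/2250)²·0.113·0.887/105 = 0.000113253
  stratum Medium: (1275/2250)²·0.425·0.575/239 = 0.000328333
  stratum Large: (200/2250)²·0.649·0.351/36 = 4.9997e-05
V̂(p̂_st) = 0.000491583; SE = √V̂ = 0.0221717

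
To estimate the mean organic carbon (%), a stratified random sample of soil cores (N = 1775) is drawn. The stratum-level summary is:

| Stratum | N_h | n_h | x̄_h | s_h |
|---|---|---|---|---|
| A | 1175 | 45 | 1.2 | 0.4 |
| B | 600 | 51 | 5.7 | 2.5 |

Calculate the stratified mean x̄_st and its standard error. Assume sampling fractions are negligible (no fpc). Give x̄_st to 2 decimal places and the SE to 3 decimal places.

x̄_st = Σ W_h x̄_h = (1175·1.2 + 600·5.7)/1775 = 2.72113
V̂(x̄_st) = Σ W_h² s_h²/n_h, with W_h = N_h/N and N = 1775:
  stratum A: (1175/1775)²·0.4²/45 = 0.00155807
  stratum B: (600/1775)²·2.5²/51 = 0.0140028
V̂(x̄_st) = 0.0155609
SE(x̄_st) = √0.0155609 = 0.124743

x̄_st ≈ 2.72, SE ≈ 0.125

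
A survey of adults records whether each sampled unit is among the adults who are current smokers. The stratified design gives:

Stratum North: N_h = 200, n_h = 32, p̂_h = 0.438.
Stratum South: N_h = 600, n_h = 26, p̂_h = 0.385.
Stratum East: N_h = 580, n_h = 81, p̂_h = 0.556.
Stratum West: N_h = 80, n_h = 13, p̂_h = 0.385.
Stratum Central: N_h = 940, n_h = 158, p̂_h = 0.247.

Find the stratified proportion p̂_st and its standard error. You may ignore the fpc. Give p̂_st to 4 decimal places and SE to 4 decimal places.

p̂_st ≈ 0.3767, SE ≈ 0.0321

N = 2400; stratum weights W_h = N_h/N.
p̂_st = Σ W_h p̂_h = (200·0.438 + 600·0.385 + 580·0.556 + 80·0.385 + 940·0.247)/2400 = 0.37669
V̂(p̂_st) = Σ W_h² p̂_h(1−p̂_h)/(n_h−1):
  stratum North: (200/2400)²·0.438·0.562/31 = 5.51425e-05
  stratum South: (600/2400)²·0.385·0.615/25 = 0.000591938
  stratum East: (580/2400)²·0.556·0.444/80 = 0.000180219
  stratum West: (80/2400)²·0.385·0.615/12 = 2.19236e-05
  stratum Central: (940/2400)²·0.247·0.753/157 = 0.00018173
V̂(p̂_st) = 0.00103095; SE = √V̂ = 0.0321084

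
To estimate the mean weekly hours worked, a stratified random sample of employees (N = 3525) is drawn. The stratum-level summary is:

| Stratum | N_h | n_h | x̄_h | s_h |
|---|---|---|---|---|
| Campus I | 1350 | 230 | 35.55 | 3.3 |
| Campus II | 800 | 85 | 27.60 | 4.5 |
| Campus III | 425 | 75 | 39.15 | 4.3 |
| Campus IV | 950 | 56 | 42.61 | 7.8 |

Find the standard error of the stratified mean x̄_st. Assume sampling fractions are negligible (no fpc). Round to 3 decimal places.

V̂(x̄_st) = Σ W_h² s_h²/n_h, with W_h = N_h/N and N = 3525:
  stratum Campus I: (1350/3525)²·3.3²/230 = 0.00694463
  stratum Campus II: (800/3525)²·4.5²/85 = 0.0122707
  stratum Campus III: (425/3525)²·4.3²/75 = 0.00358373
  stratum Campus IV: (950/3525)²·7.8²/56 = 0.0789097
V̂(x̄_st) = 0.101709
SE(x̄_st) = √0.101709 = 0.318918

SE(x̄_st) ≈ 0.319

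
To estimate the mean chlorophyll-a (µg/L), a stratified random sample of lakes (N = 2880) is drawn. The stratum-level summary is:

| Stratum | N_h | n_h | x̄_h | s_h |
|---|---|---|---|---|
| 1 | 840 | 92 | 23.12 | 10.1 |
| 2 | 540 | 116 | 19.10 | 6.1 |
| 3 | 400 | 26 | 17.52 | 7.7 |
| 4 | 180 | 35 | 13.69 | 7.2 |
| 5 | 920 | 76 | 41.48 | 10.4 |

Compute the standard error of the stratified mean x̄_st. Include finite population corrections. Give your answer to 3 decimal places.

SE(x̄_st) ≈ 0.521

V̂(x̄_st) = Σ W_h² (1 − n_h/N_h) s_h²/n_h, with W_h = N_h/N and N = 2880:
  stratum 1: (840/2880)²·(1 − 92/840)·10.1²/92 = 0.0839945
  stratum 2: (540/2880)²·(1 − 116/540)·6.1²/116 = 0.00885475
  stratum 3: (400/2880)²·(1 − 26/400)·7.7²/26 = 0.0411296
  stratum 4: (180/2880)²·(1 − 35/180)·7.2²/35 = 0.00466071
  stratum 5: (920/2880)²·(1 − 76/920)·10.4²/76 = 0.133229
V̂(x̄_st) = 0.271868
SE(x̄_st) = √0.271868 = 0.52141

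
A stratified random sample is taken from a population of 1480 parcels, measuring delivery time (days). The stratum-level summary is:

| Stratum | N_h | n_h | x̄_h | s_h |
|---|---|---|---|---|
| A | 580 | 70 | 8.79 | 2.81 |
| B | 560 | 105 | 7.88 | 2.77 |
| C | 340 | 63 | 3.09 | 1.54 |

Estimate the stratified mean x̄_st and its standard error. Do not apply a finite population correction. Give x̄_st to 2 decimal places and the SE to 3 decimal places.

x̄_st ≈ 7.14, SE ≈ 0.173

x̄_st = Σ W_h x̄_h = (580·8.79 + 560·7.88 + 340·3.09)/1480 = 7.13622
V̂(x̄_st) = Σ W_h² s_h²/n_h, with W_h = N_h/N and N = 1480:
  stratum A: (580/1480)²·2.81²/70 = 0.017324
  stratum B: (560/1480)²·2.77²/105 = 0.0104622
  stratum C: (340/1480)²·1.54²/63 = 0.00198671
V̂(x̄_st) = 0.0297729
SE(x̄_st) = √0.0297729 = 0.172548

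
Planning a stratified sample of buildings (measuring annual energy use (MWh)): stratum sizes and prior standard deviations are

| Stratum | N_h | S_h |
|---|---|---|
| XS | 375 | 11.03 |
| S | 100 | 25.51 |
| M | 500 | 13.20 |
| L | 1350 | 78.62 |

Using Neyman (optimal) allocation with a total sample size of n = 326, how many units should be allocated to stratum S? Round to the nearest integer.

7

Neyman allocation: n_h = n · N_h S_h / Σ N_i S_i, with n = 326.
  stratum XS: N_h·S_h = 375·11.03 = 4136.25
  stratum S: N_h·S_h = 100·25.51 = 2551.00
  stratum M: N_h·S_h = 500·13.20 = 6600.00
  stratum L: N_h·S_h = 1350·78.62 = 106137.00
Σ N_h S_h = 119424.25
n for stratum S = 326·2551.00/119424.25 = 6.964 → 7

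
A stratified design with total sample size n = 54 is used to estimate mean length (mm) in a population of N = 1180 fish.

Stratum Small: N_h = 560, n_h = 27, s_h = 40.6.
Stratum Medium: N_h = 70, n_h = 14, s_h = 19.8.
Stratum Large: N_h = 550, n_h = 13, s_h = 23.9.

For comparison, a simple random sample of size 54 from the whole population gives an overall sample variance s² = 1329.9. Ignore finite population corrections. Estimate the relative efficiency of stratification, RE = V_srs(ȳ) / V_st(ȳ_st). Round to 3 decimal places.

V̂(ȳ_st) = Σ W_h² s_h²/n_h, with W_h = N_h/N and N = 1180:
  stratum Small: (560/1180)²·40.6²/27 = 13.7499
  stratum Medium: (70/1180)²·19.8²/14 = 0.098545
  stratum Large: (550/1180)²·23.9²/13 = 9.54583
V_st = 23.3943
V_srs = s²/n = 1329.9/54 = 24.6278
Relative efficiency = V_srs / V_st = 24.6278/23.3943 = 1.0527

RE ≈ 1.053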